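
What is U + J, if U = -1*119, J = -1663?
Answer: -1782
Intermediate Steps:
U = -119
U + J = -119 - 1663 = -1782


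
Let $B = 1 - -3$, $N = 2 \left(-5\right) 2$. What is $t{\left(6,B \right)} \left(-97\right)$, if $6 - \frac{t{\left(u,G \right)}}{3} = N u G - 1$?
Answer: $-141717$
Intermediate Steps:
$N = -20$ ($N = \left(-10\right) 2 = -20$)
$B = 4$ ($B = 1 + 3 = 4$)
$t{\left(u,G \right)} = 21 + 60 G u$ ($t{\left(u,G \right)} = 18 - 3 \left(- 20 u G - 1\right) = 18 - 3 \left(- 20 G u - 1\right) = 18 - 3 \left(-1 - 20 G u\right) = 18 + \left(3 + 60 G u\right) = 21 + 60 G u$)
$t{\left(6,B \right)} \left(-97\right) = \left(21 + 60 \cdot 4 \cdot 6\right) \left(-97\right) = \left(21 + 1440\right) \left(-97\right) = 1461 \left(-97\right) = -141717$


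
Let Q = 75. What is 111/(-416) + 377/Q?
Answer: 148507/31200 ≈ 4.7598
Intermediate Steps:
111/(-416) + 377/Q = 111/(-416) + 377/75 = 111*(-1/416) + 377*(1/75) = -111/416 + 377/75 = 148507/31200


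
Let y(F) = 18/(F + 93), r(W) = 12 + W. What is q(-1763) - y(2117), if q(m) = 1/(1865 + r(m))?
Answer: 79/125970 ≈ 0.00062713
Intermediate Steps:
q(m) = 1/(1877 + m) (q(m) = 1/(1865 + (12 + m)) = 1/(1877 + m))
y(F) = 18/(93 + F)
q(-1763) - y(2117) = 1/(1877 - 1763) - 18/(93 + 2117) = 1/114 - 18/2210 = 1/114 - 1*9/1105 = 1/114 - 9/1105 = 79/125970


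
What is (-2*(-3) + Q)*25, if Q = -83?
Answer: -1925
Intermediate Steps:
(-2*(-3) + Q)*25 = (-2*(-3) - 83)*25 = (6 - 83)*25 = -77*25 = -1925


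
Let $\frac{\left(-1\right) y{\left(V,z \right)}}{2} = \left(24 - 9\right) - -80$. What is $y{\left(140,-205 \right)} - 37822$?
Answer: $-38012$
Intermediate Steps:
$y{\left(V,z \right)} = -190$ ($y{\left(V,z \right)} = - 2 \left(\left(24 - 9\right) - -80\right) = - 2 \left(\left(24 - 9\right) + 80\right) = - 2 \left(15 + 80\right) = \left(-2\right) 95 = -190$)
$y{\left(140,-205 \right)} - 37822 = -190 - 37822 = -38012$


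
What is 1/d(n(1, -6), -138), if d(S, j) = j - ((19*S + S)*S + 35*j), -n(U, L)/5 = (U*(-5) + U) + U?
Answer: 1/192 ≈ 0.0052083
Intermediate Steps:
n(U, L) = 15*U (n(U, L) = -5*((U*(-5) + U) + U) = -5*((-5*U + U) + U) = -5*(-4*U + U) = -(-15)*U = 15*U)
d(S, j) = -34*j - 20*S**2 (d(S, j) = j - ((20*S)*S + 35*j) = j - (20*S**2 + 35*j) = j + (-35*j - 20*S**2) = -34*j - 20*S**2)
1/d(n(1, -6), -138) = 1/(-34*(-138) - 20*(15*1)**2) = 1/(4692 - 20*15**2) = 1/(4692 - 20*225) = 1/(4692 - 4500) = 1/192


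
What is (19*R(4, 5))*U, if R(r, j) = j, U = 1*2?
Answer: 190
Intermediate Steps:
U = 2
(19*R(4, 5))*U = (19*5)*2 = 95*2 = 190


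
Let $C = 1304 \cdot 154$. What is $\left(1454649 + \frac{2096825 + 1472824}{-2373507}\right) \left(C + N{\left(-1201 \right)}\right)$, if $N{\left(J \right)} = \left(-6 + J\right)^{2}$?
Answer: $\frac{635920080611158890}{263723} \approx 2.4113 \cdot 10^{12}$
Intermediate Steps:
$C = 200816$
$\left(1454649 + \frac{2096825 + 1472824}{-2373507}\right) \left(C + N{\left(-1201 \right)}\right) = \left(1454649 + \frac{2096825 + 1472824}{-2373507}\right) \left(200816 + \left(-6 - 1201\right)^{2}\right) = \left(1454649 + 3569649 \left(- \frac{1}{2373507}\right)\right) \left(200816 + \left(-1207\right)^{2}\right) = \left(1454649 - \frac{1189883}{791169}\right) \left(200816 + 1456849\right) = \frac{1150872004798}{791169} \cdot 1657665 = \frac{635920080611158890}{263723}$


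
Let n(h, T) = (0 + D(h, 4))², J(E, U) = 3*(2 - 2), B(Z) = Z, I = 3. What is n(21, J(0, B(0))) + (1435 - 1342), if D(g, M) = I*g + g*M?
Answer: 21702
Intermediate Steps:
D(g, M) = 3*g + M*g (D(g, M) = 3*g + g*M = 3*g + M*g)
J(E, U) = 0 (J(E, U) = 3*0 = 0)
n(h, T) = 49*h² (n(h, T) = (0 + h*(3 + 4))² = (0 + h*7)² = (0 + 7*h)² = (7*h)² = 49*h²)
n(21, J(0, B(0))) + (1435 - 1342) = 49*21² + (1435 - 1342) = 49*441 + 93 = 21609 + 93 = 21702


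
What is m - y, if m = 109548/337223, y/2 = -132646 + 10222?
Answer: 82568486652/337223 ≈ 2.4485e+5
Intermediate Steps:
y = -244848 (y = 2*(-132646 + 10222) = 2*(-122424) = -244848)
m = 109548/337223 (m = 109548*(1/337223) = 109548/337223 ≈ 0.32485)
m - y = 109548/337223 - 1*(-244848) = 109548/337223 + 244848 = 82568486652/337223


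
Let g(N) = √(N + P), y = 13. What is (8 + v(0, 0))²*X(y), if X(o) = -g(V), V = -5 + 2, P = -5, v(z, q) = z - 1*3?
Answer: -50*I*√2 ≈ -70.711*I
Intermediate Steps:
v(z, q) = -3 + z (v(z, q) = z - 3 = -3 + z)
V = -3
g(N) = √(-5 + N) (g(N) = √(N - 5) = √(-5 + N))
X(o) = -2*I*√2 (X(o) = -√(-5 - 3) = -√(-8) = -2*I*√2)
(8 + v(0, 0))²*X(y) = (8 + (-3 + 0))²*(-2*I*√2) = (8 - 3)²*(-2*I*√2) = 5²*(-2*I*√2) = 25*(-2*I*√2) = -50*I*√2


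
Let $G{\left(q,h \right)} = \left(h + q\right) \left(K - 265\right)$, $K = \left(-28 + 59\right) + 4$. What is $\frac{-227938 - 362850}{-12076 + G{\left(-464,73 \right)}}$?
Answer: $- \frac{295394}{38927} \approx -7.5884$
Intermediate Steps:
$K = 35$ ($K = 31 + 4 = 35$)
$G{\left(q,h \right)} = - 230 h - 230 q$ ($G{\left(q,h \right)} = \left(h + q\right) \left(35 - 265\right) = \left(h + q\right) \left(-230\right) = - 230 h - 230 q$)
$\frac{-227938 - 362850}{-12076 + G{\left(-464,73 \right)}} = \frac{-227938 - 362850}{-12076 - -89930} = - \frac{590788}{-12076 + \left(-16790 + 106720\right)} = - \frac{590788}{-12076 + 89930} = - \frac{590788}{77854} = \left(-590788\right) \frac{1}{77854} = - \frac{295394}{38927}$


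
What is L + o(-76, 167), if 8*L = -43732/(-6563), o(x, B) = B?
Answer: 2202975/13126 ≈ 167.83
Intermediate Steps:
L = 10933/13126 (L = (-43732/(-6563))/8 = (-43732*(-1/6563))/8 = (⅛)*(43732/6563) = 10933/13126 ≈ 0.83293)
L + o(-76, 167) = 10933/13126 + 167 = 2202975/13126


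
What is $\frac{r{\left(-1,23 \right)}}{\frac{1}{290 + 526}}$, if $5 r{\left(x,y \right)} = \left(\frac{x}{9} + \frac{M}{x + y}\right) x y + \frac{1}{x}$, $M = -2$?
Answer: $\frac{98192}{165} \approx 595.1$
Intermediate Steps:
$r{\left(x,y \right)} = \frac{1}{5 x} + \frac{x y \left(- \frac{2}{x + y} + \frac{x}{9}\right)}{5}$ ($r{\left(x,y \right)} = \frac{\left(\frac{x}{9} - \frac{2}{x + y}\right) x y + \frac{1}{x}}{5} = \frac{\left(- \frac{2}{x + y} + \frac{x}{9}\right) x y + \frac{1}{x}}{5} = \frac{x \left(- \frac{2}{x + y} + \frac{x}{9}\right) y + \frac{1}{x}}{5} = \frac{x y \left(- \frac{2}{x + y} + \frac{x}{9}\right) + \frac{1}{x}}{5} = \frac{\frac{1}{x} + x y \left(- \frac{2}{x + y} + \frac{x}{9}\right)}{5} = \frac{1}{5 x} + \frac{x y \left(- \frac{2}{x + y} + \frac{x}{9}\right)}{5}$)
$\frac{r{\left(-1,23 \right)}}{\frac{1}{290 + 526}} = \frac{\frac{1}{45} \frac{1}{-1} \frac{1}{-1 + 23} \left(9 \left(-1\right) + 9 \cdot 23 + 23 \left(-1\right)^{4} + \left(-1\right)^{3} \cdot 23^{2} - 414 \left(-1\right)^{2}\right)}{\frac{1}{290 + 526}} = \frac{\frac{1}{45} \left(-1\right) \frac{1}{22} \left(-9 + 207 + 23 \cdot 1 - 529 - 414 \cdot 1\right)}{\frac{1}{816}} = \frac{1}{45} \left(-1\right) \frac{1}{22} \left(-9 + 207 + 23 - 529 - 414\right) \frac{1}{\frac{1}{816}} = \frac{1}{45} \left(-1\right) \frac{1}{22} \left(-722\right) 816 = \frac{361}{495} \cdot 816 = \frac{98192}{165}$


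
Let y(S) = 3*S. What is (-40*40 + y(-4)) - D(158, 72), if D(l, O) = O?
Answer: -1684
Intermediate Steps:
(-40*40 + y(-4)) - D(158, 72) = (-40*40 + 3*(-4)) - 1*72 = (-1600 - 12) - 72 = -1612 - 72 = -1684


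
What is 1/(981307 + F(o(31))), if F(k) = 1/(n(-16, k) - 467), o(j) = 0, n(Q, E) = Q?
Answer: 483/473971280 ≈ 1.0190e-6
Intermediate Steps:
F(k) = -1/483 (F(k) = 1/(-16 - 467) = 1/(-483) = -1/483)
1/(981307 + F(o(31))) = 1/(981307 - 1/483) = 1/(473971280/483) = 483/473971280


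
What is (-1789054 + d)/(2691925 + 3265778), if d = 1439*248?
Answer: -477394/1985901 ≈ -0.24039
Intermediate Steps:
d = 356872
(-1789054 + d)/(2691925 + 3265778) = (-1789054 + 356872)/(2691925 + 3265778) = -1432182/5957703 = -1432182*1/5957703 = -477394/1985901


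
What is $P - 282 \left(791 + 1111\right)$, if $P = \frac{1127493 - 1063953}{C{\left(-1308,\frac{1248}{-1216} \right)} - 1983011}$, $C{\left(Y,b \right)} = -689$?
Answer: $- \frac{53199266517}{99185} \approx -5.3636 \cdot 10^{5}$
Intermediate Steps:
$P = - \frac{3177}{99185}$ ($P = \frac{1127493 - 1063953}{-689 - 1983011} = \frac{63540}{-1983700} = 63540 \left(- \frac{1}{1983700}\right) = - \frac{3177}{99185} \approx -0.032031$)
$P - 282 \left(791 + 1111\right) = - \frac{3177}{99185} - 282 \left(791 + 1111\right) = - \frac{3177}{99185} - 282 \cdot 1902 = - \frac{3177}{99185} - 536364 = - \frac{53199266517}{99185}$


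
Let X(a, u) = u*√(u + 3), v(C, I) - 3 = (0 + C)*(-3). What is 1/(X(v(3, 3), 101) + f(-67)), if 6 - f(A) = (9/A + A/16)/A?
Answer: -30619361264/5472689906517583 + 1042054769152*√26/5472689906517583 ≈ 0.00096531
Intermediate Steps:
f(A) = 6 - (9/A + A/16)/A
v(C, I) = 3 - 3*C (v(C, I) = 3 + (0 + C)*(-3) = 3 + C*(-3) = 3 - 3*C)
X(a, u) = u*√(3 + u)
1/(X(v(3, 3), 101) + f(-67)) = 1/(101*√(3 + 101) + (95/16 - 9/(-67)²)) = 1/(101*√104 + (95/16 - 9*1/4489)) = 1/(101*(2*√26) + (95/16 - 9/4489)) = 1/(202*√26 + 426311/71824) = 1/(426311/71824 + 202*√26)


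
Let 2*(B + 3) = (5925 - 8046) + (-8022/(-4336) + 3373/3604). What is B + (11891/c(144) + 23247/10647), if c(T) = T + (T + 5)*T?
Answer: -944242322548441/891321818400 ≈ -1059.4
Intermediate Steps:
B = -4149371659/3906736 (B = -3 + ((5925 - 8046) + (-8022/(-4336) + 3373/3604))/2 = -3 + (-2121 + (-8022*(-1/4336) + 3373*(1/3604)))/2 = -3 + (-2121 + (4011/2168 + 3373/3604))/2 = -3 + (-2121 + 5442077/1953368)/2 = -3 + (1/2)*(-4137651451/1953368) = -3 - 4137651451/3906736 = -4149371659/3906736 ≈ -1062.1)
c(T) = T + T*(5 + T) (c(T) = T + (5 + T)*T = T + T*(5 + T))
B + (11891/c(144) + 23247/10647) = -4149371659/3906736 + (11891/((144*(6 + 144))) + 23247/10647) = -4149371659/3906736 + (11891/((144*150)) + 23247*(1/10647)) = -4149371659/3906736 + (11891/21600 + 369/169) = -4149371659/3906736 + 9979979/3650400 = -944242322548441/891321818400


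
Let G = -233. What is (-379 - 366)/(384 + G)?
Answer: -745/151 ≈ -4.9338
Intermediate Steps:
(-379 - 366)/(384 + G) = (-379 - 366)/(384 - 233) = -745/151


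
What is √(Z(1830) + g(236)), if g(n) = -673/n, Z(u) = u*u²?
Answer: √85333052948293/118 ≈ 78285.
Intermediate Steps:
Z(u) = u³
√(Z(1830) + g(236)) = √(1830³ - 673/236) = √(6128487000 - 673*1/236) = √(6128487000 - 673/236) = √(1446322931327/236) = √85333052948293/118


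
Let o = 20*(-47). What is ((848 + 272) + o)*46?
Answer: 8280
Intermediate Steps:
o = -940
((848 + 272) + o)*46 = ((848 + 272) - 940)*46 = (1120 - 940)*46 = 180*46 = 8280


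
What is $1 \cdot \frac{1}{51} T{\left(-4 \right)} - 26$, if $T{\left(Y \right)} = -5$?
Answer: $- \frac{1331}{51} \approx -26.098$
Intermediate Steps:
$1 \cdot \frac{1}{51} T{\left(-4 \right)} - 26 = 1 \cdot \frac{1}{51} \left(-5\right) - 26 = \frac{1}{51} \left(-5\right) - 26 = - \frac{5}{51} - 26 = - \frac{1331}{51}$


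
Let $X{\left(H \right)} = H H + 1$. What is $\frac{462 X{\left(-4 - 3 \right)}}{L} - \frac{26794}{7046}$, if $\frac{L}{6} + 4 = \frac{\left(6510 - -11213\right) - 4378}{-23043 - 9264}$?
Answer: $- \frac{440107660331}{502284679} \approx -876.21$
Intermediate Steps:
$X{\left(H \right)} = 1 + H^{2}$ ($X{\left(H \right)} = H^{2} + 1 = 1 + H^{2}$)
$L = - \frac{285146}{10769}$ ($L = -24 + 6 \frac{\left(6510 - -11213\right) - 4378}{-23043 - 9264} = -24 + 6 \frac{\left(6510 + 11213\right) - 4378}{-32307} = -24 + 6 \left(17723 - 4378\right) \left(- \frac{1}{32307}\right) = -24 + 6 \cdot 13345 \left(- \frac{1}{32307}\right) = -24 + 6 \left(- \frac{13345}{32307}\right) = -24 - \frac{26690}{10769} = - \frac{285146}{10769} \approx -26.478$)
$\frac{462 X{\left(-4 - 3 \right)}}{L} - \frac{26794}{7046} = \frac{462 \left(1 + \left(-4 - 3\right)^{2}\right)}{- \frac{285146}{10769}} - \frac{26794}{7046} = 462 \left(1 + \left(-4 - 3\right)^{2}\right) \left(- \frac{10769}{285146}\right) - \frac{13397}{3523} = 462 \left(1 + \left(-7\right)^{2}\right) \left(- \frac{10769}{285146}\right) - \frac{13397}{3523} = 462 \left(1 + 49\right) \left(- \frac{10769}{285146}\right) - \frac{13397}{3523} = 462 \cdot 50 \left(- \frac{10769}{285146}\right) - \frac{13397}{3523} = 23100 \left(- \frac{10769}{285146}\right) - \frac{13397}{3523} = - \frac{124381950}{142573} - \frac{13397}{3523} = - \frac{440107660331}{502284679}$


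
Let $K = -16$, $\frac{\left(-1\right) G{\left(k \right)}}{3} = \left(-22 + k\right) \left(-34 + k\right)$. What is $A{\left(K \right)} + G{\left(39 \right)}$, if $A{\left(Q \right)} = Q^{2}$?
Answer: $1$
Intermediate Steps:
$G{\left(k \right)} = - 3 \left(-34 + k\right) \left(-22 + k\right)$ ($G{\left(k \right)} = - 3 \left(-22 + k\right) \left(-34 + k\right) = - 3 \left(-34 + k\right) \left(-22 + k\right)$)
$A{\left(K \right)} + G{\left(39 \right)} = \left(-16\right)^{2} - \left(-4308 + 4563\right) = 256 - 255 = 1$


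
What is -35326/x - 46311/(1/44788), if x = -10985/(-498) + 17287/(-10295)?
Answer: -216713621495847792/104481649 ≈ -2.0742e+9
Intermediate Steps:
x = 104481649/5126910 (x = -10985*(-1/498) + 17287*(-1/10295) = 10985/498 - 17287/10295 = 104481649/5126910 ≈ 20.379)
-35326/x - 46311/(1/44788) = -35326/104481649/5126910 - 46311/(1/44788) = -35326*5126910/104481649 - 46311/1/44788 = -181113222660/104481649 - 46311*44788 = -181113222660/104481649 - 2074177068 = -216713621495847792/104481649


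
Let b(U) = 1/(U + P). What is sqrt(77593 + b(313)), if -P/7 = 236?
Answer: 3*sqrt(15457568646)/1339 ≈ 278.56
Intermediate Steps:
P = -1652 (P = -7*236 = -1652)
b(U) = 1/(-1652 + U) (b(U) = 1/(U - 1652) = 1/(-1652 + U))
sqrt(77593 + b(313)) = sqrt(77593 + 1/(-1652 + 313)) = sqrt(77593 + 1/(-1339)) = sqrt(77593 - 1/1339) = sqrt(103897026/1339) = 3*sqrt(15457568646)/1339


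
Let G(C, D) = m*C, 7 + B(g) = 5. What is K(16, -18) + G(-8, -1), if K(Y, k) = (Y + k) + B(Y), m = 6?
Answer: -52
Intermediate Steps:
B(g) = -2 (B(g) = -7 + 5 = -2)
G(C, D) = 6*C
K(Y, k) = -2 + Y + k (K(Y, k) = (Y + k) - 2 = -2 + Y + k)
K(16, -18) + G(-8, -1) = (-2 + 16 - 18) + 6*(-8) = -4 - 48 = -52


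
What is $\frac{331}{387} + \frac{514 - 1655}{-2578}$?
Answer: $\frac{1294885}{997686} \approx 1.2979$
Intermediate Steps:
$\frac{331}{387} + \frac{514 - 1655}{-2578} = 331 \cdot \frac{1}{387} + \left(514 - 1655\right) \left(- \frac{1}{2578}\right) = \frac{331}{387} - - \frac{1141}{2578} = \frac{331}{387} + \frac{1141}{2578} = \frac{1294885}{997686}$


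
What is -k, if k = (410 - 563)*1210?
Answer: 185130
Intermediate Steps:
k = -185130 (k = -153*1210 = -185130)
-k = -1*(-185130) = 185130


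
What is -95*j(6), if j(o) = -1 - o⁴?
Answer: 123215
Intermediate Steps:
-95*j(6) = -95*(-1 - 1*6⁴) = -95*(-1 - 1*1296) = -95*(-1 - 1296) = -95*(-1297) = 123215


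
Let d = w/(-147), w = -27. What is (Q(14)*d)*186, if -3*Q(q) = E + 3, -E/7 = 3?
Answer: 10044/49 ≈ 204.98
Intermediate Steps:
E = -21 (E = -7*3 = -21)
d = 9/49 (d = -27/(-147) = -27*(-1/147) = 9/49 ≈ 0.18367)
Q(q) = 6 (Q(q) = -(-21 + 3)/3 = -⅓*(-18) = 6)
(Q(14)*d)*186 = (6*(9/49))*186 = (54/49)*186 = 10044/49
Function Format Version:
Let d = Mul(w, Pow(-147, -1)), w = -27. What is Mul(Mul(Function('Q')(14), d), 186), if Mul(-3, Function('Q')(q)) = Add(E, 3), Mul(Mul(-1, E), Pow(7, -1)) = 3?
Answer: Rational(10044, 49) ≈ 204.98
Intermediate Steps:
E = -21 (E = Mul(-7, 3) = -21)
d = Rational(9, 49) (d = Mul(-27, Pow(-147, -1)) = Mul(-27, Rational(-1, 147)) = Rational(9, 49) ≈ 0.18367)
Function('Q')(q) = 6 (Function('Q')(q) = Mul(Rational(-1, 3), Add(-21, 3)) = Mul(Rational(-1, 3), -18) = 6)
Mul(Mul(Function('Q')(14), d), 186) = Mul(Mul(6, Rational(9, 49)), 186) = Mul(Rational(54, 49), 186) = Rational(10044, 49)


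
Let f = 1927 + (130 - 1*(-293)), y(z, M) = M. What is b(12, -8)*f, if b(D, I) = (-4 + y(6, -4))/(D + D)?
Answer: -2350/3 ≈ -783.33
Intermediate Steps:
b(D, I) = -4/D (b(D, I) = (-4 - 4)/(D + D) = -8*1/(2*D) = -4/D)
f = 2350 (f = 1927 + (130 + 293) = 1927 + 423 = 2350)
b(12, -8)*f = -4/12*2350 = -4*1/12*2350 = -⅓*2350 = -2350/3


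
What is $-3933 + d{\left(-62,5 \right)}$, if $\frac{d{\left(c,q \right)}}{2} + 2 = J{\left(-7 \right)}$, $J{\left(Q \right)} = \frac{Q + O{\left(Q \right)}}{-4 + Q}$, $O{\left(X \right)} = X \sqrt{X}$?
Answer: $- \frac{43293}{11} + \frac{14 i \sqrt{7}}{11} \approx -3935.7 + 3.3673 i$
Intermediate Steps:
$O{\left(X \right)} = X^{\frac{3}{2}}$
$J{\left(Q \right)} = \frac{Q + Q^{\frac{3}{2}}}{-4 + Q}$
$d{\left(c,q \right)} = - \frac{30}{11} + \frac{14 i \sqrt{7}}{11}$ ($d{\left(c,q \right)} = -4 + 2 \frac{-7 + \left(-7\right)^{\frac{3}{2}}}{-4 - 7} = -4 + 2 \frac{-7 - 7 i \sqrt{7}}{-11} = -4 + 2 \left(- \frac{-7 - 7 i \sqrt{7}}{11}\right) = -4 + 2 \left(\frac{7}{11} + \frac{7 i \sqrt{7}}{11}\right) = -4 + \left(\frac{14}{11} + \frac{14 i \sqrt{7}}{11}\right) = - \frac{30}{11} + \frac{14 i \sqrt{7}}{11}$)
$-3933 + d{\left(-62,5 \right)} = -3933 - \left(\frac{30}{11} - \frac{14 i \sqrt{7}}{11}\right) = - \frac{43293}{11} + \frac{14 i \sqrt{7}}{11}$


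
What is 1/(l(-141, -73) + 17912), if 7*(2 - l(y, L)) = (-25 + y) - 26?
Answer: 7/125590 ≈ 5.5737e-5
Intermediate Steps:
l(y, L) = 65/7 - y/7 (l(y, L) = 2 - ((-25 + y) - 26)/7 = 2 - (-51 + y)/7 = 2 + (51/7 - y/7) = 65/7 - y/7)
1/(l(-141, -73) + 17912) = 1/((65/7 - ⅐*(-141)) + 17912) = 1/((65/7 + 141/7) + 17912) = 1/(206/7 + 17912) = 1/(125590/7) = 7/125590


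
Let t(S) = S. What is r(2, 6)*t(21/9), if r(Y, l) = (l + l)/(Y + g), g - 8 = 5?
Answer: 28/15 ≈ 1.8667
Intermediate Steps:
g = 13 (g = 8 + 5 = 13)
r(Y, l) = 2*l/(13 + Y) (r(Y, l) = (l + l)/(Y + 13) = (2*l)/(13 + Y) = 2*l/(13 + Y))
r(2, 6)*t(21/9) = (2*6/(13 + 2))*(21/9) = (2*6/15)*(21*(⅑)) = (2*6*(1/15))*(7/3) = (⅘)*(7/3) = 28/15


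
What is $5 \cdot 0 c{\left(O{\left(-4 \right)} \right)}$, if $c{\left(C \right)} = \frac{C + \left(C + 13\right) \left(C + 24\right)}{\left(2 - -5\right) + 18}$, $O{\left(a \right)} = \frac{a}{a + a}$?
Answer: $0$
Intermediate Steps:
$O{\left(a \right)} = \frac{1}{2}$ ($O{\left(a \right)} = \frac{a}{2 a} = a \frac{1}{2 a} = \frac{1}{2}$)
$c{\left(C \right)} = \frac{C}{25} + \frac{\left(13 + C\right) \left(24 + C\right)}{25}$ ($c{\left(C \right)} = \frac{C + \left(13 + C\right) \left(24 + C\right)}{\left(2 + 5\right) + 18} = \frac{C + \left(13 + C\right) \left(24 + C\right)}{7 + 18} = \frac{C + \left(13 + C\right) \left(24 + C\right)}{25} = \left(C + \left(13 + C\right) \left(24 + C\right)\right) \frac{1}{25} = \frac{C}{25} + \frac{\left(13 + C\right) \left(24 + C\right)}{25}$)
$5 \cdot 0 c{\left(O{\left(-4 \right)} \right)} = 5 \cdot 0 \left(\frac{312}{25} + \frac{1}{25 \cdot 4} + \frac{38}{25} \cdot \frac{1}{2}\right) = 0 \left(\frac{312}{25} + \frac{1}{25} \cdot \frac{1}{4} + \frac{19}{25}\right) = 0 \left(\frac{312}{25} + \frac{1}{100} + \frac{19}{25}\right) = 0 \cdot \frac{53}{4} = 0$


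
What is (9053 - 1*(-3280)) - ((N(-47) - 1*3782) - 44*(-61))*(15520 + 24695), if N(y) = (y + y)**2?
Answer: -311171337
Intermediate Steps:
N(y) = 4*y**2 (N(y) = (2*y)**2 = 4*y**2)
(9053 - 1*(-3280)) - ((N(-47) - 1*3782) - 44*(-61))*(15520 + 24695) = (9053 - 1*(-3280)) - ((4*(-47)**2 - 1*3782) - 44*(-61))*(15520 + 24695) = (9053 + 3280) - ((4*2209 - 3782) + 2684)*40215 = 12333 - ((8836 - 3782) + 2684)*40215 = 12333 - (5054 + 2684)*40215 = 12333 - 7738*40215 = 12333 - 1*311183670 = 12333 - 311183670 = -311171337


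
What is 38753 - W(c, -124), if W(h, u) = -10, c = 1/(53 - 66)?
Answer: 38763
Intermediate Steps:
c = -1/13 (c = 1/(-13) = -1/13 ≈ -0.076923)
38753 - W(c, -124) = 38753 - 1*(-10) = 38753 + 10 = 38763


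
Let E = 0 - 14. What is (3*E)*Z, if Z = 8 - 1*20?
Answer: 504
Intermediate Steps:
E = -14
Z = -12 (Z = 8 - 20 = -12)
(3*E)*Z = (3*(-14))*(-12) = -42*(-12) = 504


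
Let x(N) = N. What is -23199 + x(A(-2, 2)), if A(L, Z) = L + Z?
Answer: -23199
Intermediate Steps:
-23199 + x(A(-2, 2)) = -23199 + (-2 + 2) = -23199 + 0 = -23199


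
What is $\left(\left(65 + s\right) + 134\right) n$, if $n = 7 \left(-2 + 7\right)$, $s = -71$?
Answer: $4480$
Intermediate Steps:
$n = 35$ ($n = 7 \cdot 5 = 35$)
$\left(\left(65 + s\right) + 134\right) n = \left(\left(65 - 71\right) + 134\right) 35 = \left(-6 + 134\right) 35 = 128 \cdot 35 = 4480$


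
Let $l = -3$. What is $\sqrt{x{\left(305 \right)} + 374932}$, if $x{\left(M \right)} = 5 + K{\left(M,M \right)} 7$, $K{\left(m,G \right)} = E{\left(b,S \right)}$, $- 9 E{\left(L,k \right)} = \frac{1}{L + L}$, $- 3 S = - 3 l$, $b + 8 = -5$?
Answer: $\frac{\sqrt{2281116890}}{78} \approx 612.32$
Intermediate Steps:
$b = -13$ ($b = -8 - 5 = -13$)
$S = -3$ ($S = - \frac{\left(-3\right) \left(-3\right)}{3} = \left(- \frac{1}{3}\right) 9 = -3$)
$E{\left(L,k \right)} = - \frac{1}{18 L}$ ($E{\left(L,k \right)} = - \frac{1}{9 \left(L + L\right)} = - \frac{1}{9 \cdot 2 L} = - \frac{\frac{1}{2} \frac{1}{L}}{9} = - \frac{1}{18 L}$)
$K{\left(m,G \right)} = \frac{1}{234}$ ($K{\left(m,G \right)} = - \frac{1}{18 \left(-13\right)} = \left(- \frac{1}{18}\right) \left(- \frac{1}{13}\right) = \frac{1}{234}$)
$x{\left(M \right)} = \frac{1177}{234}$ ($x{\left(M \right)} = 5 + \frac{1}{234} \cdot 7 = 5 + \frac{7}{234} = \frac{1177}{234}$)
$\sqrt{x{\left(305 \right)} + 374932} = \sqrt{\frac{1177}{234} + 374932} = \sqrt{\frac{87735265}{234}} = \frac{\sqrt{2281116890}}{78}$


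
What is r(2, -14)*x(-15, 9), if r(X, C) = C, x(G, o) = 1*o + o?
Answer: -252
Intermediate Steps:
x(G, o) = 2*o (x(G, o) = o + o = 2*o)
r(2, -14)*x(-15, 9) = -28*9 = -14*18 = -252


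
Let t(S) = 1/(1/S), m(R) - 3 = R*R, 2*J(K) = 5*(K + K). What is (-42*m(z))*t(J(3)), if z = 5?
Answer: -17640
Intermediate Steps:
J(K) = 5*K (J(K) = (5*(K + K))/2 = (5*(2*K))/2 = (10*K)/2 = 5*K)
m(R) = 3 + R**2 (m(R) = 3 + R*R = 3 + R**2)
t(S) = S
(-42*m(z))*t(J(3)) = (-42*(3 + 5**2))*(5*3) = -42*(3 + 25)*15 = -42*28*15 = -1176*15 = -17640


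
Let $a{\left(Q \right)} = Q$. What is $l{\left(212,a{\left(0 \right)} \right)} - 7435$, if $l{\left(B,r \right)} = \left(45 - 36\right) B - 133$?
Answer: $-5660$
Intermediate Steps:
$l{\left(B,r \right)} = -133 + 9 B$ ($l{\left(B,r \right)} = \left(45 - 36\right) B - 133 = 9 B - 133 = -133 + 9 B$)
$l{\left(212,a{\left(0 \right)} \right)} - 7435 = \left(-133 + 9 \cdot 212\right) - 7435 = \left(-133 + 1908\right) - 7435 = 1775 - 7435 = -5660$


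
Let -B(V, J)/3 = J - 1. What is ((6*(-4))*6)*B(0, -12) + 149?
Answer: -5467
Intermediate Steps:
B(V, J) = 3 - 3*J (B(V, J) = -3*(J - 1) = -3*(-1 + J) = 3 - 3*J)
((6*(-4))*6)*B(0, -12) + 149 = ((6*(-4))*6)*(3 - 3*(-12)) + 149 = (-24*6)*(3 + 36) + 149 = -144*39 + 149 = -5616 + 149 = -5467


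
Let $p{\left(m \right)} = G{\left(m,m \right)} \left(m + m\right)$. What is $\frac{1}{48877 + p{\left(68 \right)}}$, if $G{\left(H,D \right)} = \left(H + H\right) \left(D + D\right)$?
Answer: $\frac{1}{2564333} \approx 3.8996 \cdot 10^{-7}$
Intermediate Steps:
$G{\left(H,D \right)} = 4 D H$ ($G{\left(H,D \right)} = 2 H 2 D = 4 D H$)
$p{\left(m \right)} = 8 m^{3}$ ($p{\left(m \right)} = 4 m m \left(m + m\right) = 4 m^{2} \cdot 2 m = 8 m^{3}$)
$\frac{1}{48877 + p{\left(68 \right)}} = \frac{1}{48877 + 8 \cdot 68^{3}} = \frac{1}{48877 + 8 \cdot 314432} = \frac{1}{48877 + 2515456} = \frac{1}{2564333}$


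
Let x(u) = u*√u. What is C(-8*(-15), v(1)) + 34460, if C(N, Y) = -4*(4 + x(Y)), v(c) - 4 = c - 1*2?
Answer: 34444 - 12*√3 ≈ 34423.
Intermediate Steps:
v(c) = 2 + c (v(c) = 4 + (c - 1*2) = 4 + (c - 2) = 4 + (-2 + c) = 2 + c)
x(u) = u^(3/2)
C(N, Y) = -16 - 4*Y^(3/2) (C(N, Y) = -4*(4 + Y^(3/2)) = -16 - 4*Y^(3/2))
C(-8*(-15), v(1)) + 34460 = (-16 - 4*(2 + 1)^(3/2)) + 34460 = (-16 - 12*√3) + 34460 = 34444 - 12*√3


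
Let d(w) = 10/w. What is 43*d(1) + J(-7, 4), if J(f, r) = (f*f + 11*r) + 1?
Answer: 524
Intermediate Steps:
J(f, r) = 1 + f² + 11*r (J(f, r) = (f² + 11*r) + 1 = 1 + f² + 11*r)
43*d(1) + J(-7, 4) = 43*(10/1) + (1 + (-7)² + 11*4) = 43*(10*1) + (1 + 49 + 44) = 43*10 + 94 = 430 + 94 = 524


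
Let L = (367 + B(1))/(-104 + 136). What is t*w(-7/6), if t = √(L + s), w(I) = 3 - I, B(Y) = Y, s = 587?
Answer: 25*√266/4 ≈ 101.93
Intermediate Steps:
L = 23/2 (L = (367 + 1)/(-104 + 136) = 368/32 = 368*(1/32) = 23/2 ≈ 11.500)
t = 3*√266/2 (t = √(23/2 + 587) = √(1197/2) = 3*√266/2 ≈ 24.464)
t*w(-7/6) = (3*√266/2)*(3 - (-7)/6) = (3*√266/2)*(3 - 1*(-7/6)) = (3*√266/2)*(3 + 7/6) = (3*√266/2)*(25/6) = 25*√266/4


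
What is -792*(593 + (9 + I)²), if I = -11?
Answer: -472824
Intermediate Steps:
-792*(593 + (9 + I)²) = -792*(593 + (9 - 11)²) = -792*(593 + (-2)²) = -792*(593 + 4) = -792*597 = -472824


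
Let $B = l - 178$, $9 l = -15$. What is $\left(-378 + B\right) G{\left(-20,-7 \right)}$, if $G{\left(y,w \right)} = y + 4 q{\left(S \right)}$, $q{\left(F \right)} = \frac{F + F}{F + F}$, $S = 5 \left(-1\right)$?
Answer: $\frac{26768}{3} \approx 8922.7$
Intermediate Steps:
$l = - \frac{5}{3}$ ($l = \frac{1}{9} \left(-15\right) = - \frac{5}{3} \approx -1.6667$)
$B = - \frac{539}{3}$ ($B = - \frac{5}{3} - 178 = - \frac{539}{3} \approx -179.67$)
$S = -5$
$q{\left(F \right)} = 1$ ($q{\left(F \right)} = \frac{2 F}{2 F} = 2 F \frac{1}{2 F} = 1$)
$G{\left(y,w \right)} = 4 + y$ ($G{\left(y,w \right)} = y + 4 \cdot 1 = y + 4 = 4 + y$)
$\left(-378 + B\right) G{\left(-20,-7 \right)} = \left(-378 - \frac{539}{3}\right) \left(4 - 20\right) = \left(- \frac{1673}{3}\right) \left(-16\right) = \frac{26768}{3}$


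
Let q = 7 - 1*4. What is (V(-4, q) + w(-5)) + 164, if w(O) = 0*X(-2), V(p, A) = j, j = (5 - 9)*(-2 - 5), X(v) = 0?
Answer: 192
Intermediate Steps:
q = 3 (q = 7 - 4 = 3)
j = 28 (j = -4*(-7) = 28)
V(p, A) = 28
w(O) = 0 (w(O) = 0*0 = 0)
(V(-4, q) + w(-5)) + 164 = (28 + 0) + 164 = 28 + 164 = 192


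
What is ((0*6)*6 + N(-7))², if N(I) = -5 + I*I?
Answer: 1936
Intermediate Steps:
N(I) = -5 + I²
((0*6)*6 + N(-7))² = ((0*6)*6 + (-5 + (-7)²))² = (0*6 + (-5 + 49))² = (0 + 44)² = 44² = 1936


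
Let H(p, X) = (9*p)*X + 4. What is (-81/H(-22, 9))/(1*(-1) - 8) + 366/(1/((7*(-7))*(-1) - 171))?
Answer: -79391265/1778 ≈ -44652.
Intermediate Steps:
H(p, X) = 4 + 9*X*p (H(p, X) = 9*X*p + 4 = 4 + 9*X*p)
(-81/H(-22, 9))/(1*(-1) - 8) + 366/(1/((7*(-7))*(-1) - 171)) = (-81/(4 + 9*9*(-22)))/(1*(-1) - 8) + 366/(1/((7*(-7))*(-1) - 171)) = (-81/(4 - 1782))/(-1 - 8) + 366/(1/(-49*(-1) - 171)) = -81/(-1778)/(-9) + 366/(1/(49 - 171)) = -81*(-1/1778)*(-⅑) + 366/(1/(-122)) = (81/1778)*(-⅑) + 366/(-1/122) = -9/1778 + 366*(-122) = -9/1778 - 44652 = -79391265/1778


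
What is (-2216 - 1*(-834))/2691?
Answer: -1382/2691 ≈ -0.51356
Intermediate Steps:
(-2216 - 1*(-834))/2691 = (-2216 + 834)*(1/2691) = -1382*1/2691 = -1382/2691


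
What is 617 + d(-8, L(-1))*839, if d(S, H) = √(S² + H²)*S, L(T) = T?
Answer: 617 - 6712*√65 ≈ -53497.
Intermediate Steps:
d(S, H) = S*√(H² + S²) (d(S, H) = √(H² + S²)*S = S*√(H² + S²))
617 + d(-8, L(-1))*839 = 617 - 8*√((-1)² + (-8)²)*839 = 617 - 8*√(1 + 64)*839 = 617 - 8*√65*839 = 617 - 6712*√65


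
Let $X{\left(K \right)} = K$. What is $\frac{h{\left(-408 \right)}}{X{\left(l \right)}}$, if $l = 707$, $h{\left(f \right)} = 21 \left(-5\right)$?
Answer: $- \frac{15}{101} \approx -0.14851$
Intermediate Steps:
$h{\left(f \right)} = -105$
$\frac{h{\left(-408 \right)}}{X{\left(l \right)}} = - \frac{105}{707} = \left(-105\right) \frac{1}{707} = - \frac{15}{101}$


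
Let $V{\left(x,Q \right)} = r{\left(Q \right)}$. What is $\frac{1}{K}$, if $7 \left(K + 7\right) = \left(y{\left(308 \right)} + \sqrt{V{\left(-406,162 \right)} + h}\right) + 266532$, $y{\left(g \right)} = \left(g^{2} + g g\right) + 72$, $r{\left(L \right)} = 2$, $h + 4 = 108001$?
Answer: $\frac{3193981}{208194068090} - \frac{7 \sqrt{107999}}{208194068090} \approx 1.533 \cdot 10^{-5}$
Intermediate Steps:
$h = 107997$ ($h = -4 + 108001 = 107997$)
$V{\left(x,Q \right)} = 2$
$y{\left(g \right)} = 72 + 2 g^{2}$ ($y{\left(g \right)} = \left(g^{2} + g^{2}\right) + 72 = 2 g^{2} + 72 = 72 + 2 g^{2}$)
$K = \frac{456283}{7} + \frac{\sqrt{107999}}{7}$ ($K = -7 + \frac{\left(\left(72 + 2 \cdot 308^{2}\right) + \sqrt{2 + 107997}\right) + 266532}{7} = -7 + \frac{\left(\left(72 + 2 \cdot 94864\right) + \sqrt{107999}\right) + 266532}{7} = -7 + \frac{\left(\left(72 + 189728\right) + \sqrt{107999}\right) + 266532}{7} = -7 + \frac{\left(189800 + \sqrt{107999}\right) + 266532}{7} = -7 + \frac{456332 + \sqrt{107999}}{7} = -7 + \left(\frac{456332}{7} + \frac{\sqrt{107999}}{7}\right) = \frac{456283}{7} + \frac{\sqrt{107999}}{7} \approx 65230.0$)
$\frac{1}{K} = \frac{1}{\frac{456283}{7} + \frac{\sqrt{107999}}{7}}$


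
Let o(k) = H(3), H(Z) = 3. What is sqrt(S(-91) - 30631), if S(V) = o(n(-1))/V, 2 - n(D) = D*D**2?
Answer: 4*I*sqrt(15853474)/91 ≈ 175.02*I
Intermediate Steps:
n(D) = 2 - D**3 (n(D) = 2 - D*D**2 = 2 - D**3)
o(k) = 3
S(V) = 3/V
sqrt(S(-91) - 30631) = sqrt(3/(-91) - 30631) = sqrt(3*(-1/91) - 30631) = sqrt(-3/91 - 30631) = sqrt(-2787424/91) = 4*I*sqrt(15853474)/91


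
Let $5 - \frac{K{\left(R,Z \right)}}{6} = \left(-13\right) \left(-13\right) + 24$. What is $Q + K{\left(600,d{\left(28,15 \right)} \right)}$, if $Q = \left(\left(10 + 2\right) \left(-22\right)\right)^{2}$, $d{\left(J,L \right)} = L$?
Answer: $68568$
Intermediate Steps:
$K{\left(R,Z \right)} = -1128$ ($K{\left(R,Z \right)} = 30 - 6 \left(\left(-13\right) \left(-13\right) + 24\right) = 30 - 6 \left(169 + 24\right) = 30 - 1158 = -1128$)
$Q = 69696$ ($Q = \left(12 \left(-22\right)\right)^{2} = \left(-264\right)^{2} = 69696$)
$Q + K{\left(600,d{\left(28,15 \right)} \right)} = 69696 - 1128 = 68568$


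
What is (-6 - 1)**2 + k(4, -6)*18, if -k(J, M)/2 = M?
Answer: 265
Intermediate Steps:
k(J, M) = -2*M
(-6 - 1)**2 + k(4, -6)*18 = (-6 - 1)**2 - 2*(-6)*18 = (-7)**2 + 12*18 = 49 + 216 = 265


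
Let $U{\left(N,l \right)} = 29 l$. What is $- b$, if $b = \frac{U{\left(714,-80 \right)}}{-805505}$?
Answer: $- \frac{464}{161101} \approx -0.0028802$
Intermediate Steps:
$b = \frac{464}{161101}$ ($b = \frac{29 \left(-80\right)}{-805505} = \left(-2320\right) \left(- \frac{1}{805505}\right) = \frac{464}{161101} \approx 0.0028802$)
$- b = \left(-1\right) \frac{464}{161101} = - \frac{464}{161101}$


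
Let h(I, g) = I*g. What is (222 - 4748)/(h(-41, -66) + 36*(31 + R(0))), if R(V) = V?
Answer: -2263/1911 ≈ -1.1842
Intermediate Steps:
(222 - 4748)/(h(-41, -66) + 36*(31 + R(0))) = (222 - 4748)/(-41*(-66) + 36*(31 + 0)) = -4526/(2706 + 36*31) = -4526/(2706 + 1116) = -4526/3822 = -4526*1/3822 = -2263/1911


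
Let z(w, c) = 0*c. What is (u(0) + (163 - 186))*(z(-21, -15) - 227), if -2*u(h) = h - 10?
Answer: 4086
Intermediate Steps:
u(h) = 5 - h/2 (u(h) = -(h - 10)/2 = -(-10 + h)/2 = 5 - h/2)
z(w, c) = 0
(u(0) + (163 - 186))*(z(-21, -15) - 227) = ((5 - ½*0) + (163 - 186))*(0 - 227) = ((5 + 0) - 23)*(-227) = (5 - 23)*(-227) = -18*(-227) = 4086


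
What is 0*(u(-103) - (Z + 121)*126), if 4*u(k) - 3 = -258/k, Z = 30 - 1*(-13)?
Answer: 0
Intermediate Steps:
Z = 43 (Z = 30 + 13 = 43)
u(k) = ¾ - 129/(2*k) (u(k) = ¾ + (-258/k)/4 = ¾ - 129/(2*k))
0*(u(-103) - (Z + 121)*126) = 0*((¾)*(-86 - 103)/(-103) - (43 + 121)*126) = 0*((¾)*(-1/103)*(-189) - 164*126) = 0*(567/412 - 1*20664) = 0*(567/412 - 20664) = 0*(-8513001/412) = 0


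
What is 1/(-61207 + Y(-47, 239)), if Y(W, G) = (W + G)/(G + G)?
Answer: -239/14628377 ≈ -1.6338e-5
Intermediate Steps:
Y(W, G) = (G + W)/(2*G) (Y(W, G) = (G + W)/((2*G)) = (G + W)*(1/(2*G)) = (G + W)/(2*G))
1/(-61207 + Y(-47, 239)) = 1/(-61207 + (½)*(239 - 47)/239) = 1/(-61207 + (½)*(1/239)*192) = 1/(-61207 + 96/239) = 1/(-14628377/239) = -239/14628377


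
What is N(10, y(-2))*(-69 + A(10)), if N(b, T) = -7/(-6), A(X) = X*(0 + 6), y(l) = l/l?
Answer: -21/2 ≈ -10.500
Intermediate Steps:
y(l) = 1
A(X) = 6*X (A(X) = X*6 = 6*X)
N(b, T) = 7/6 (N(b, T) = -7*(-⅙) = 7/6)
N(10, y(-2))*(-69 + A(10)) = 7*(-69 + 6*10)/6 = 7*(-69 + 60)/6 = (7/6)*(-9) = -21/2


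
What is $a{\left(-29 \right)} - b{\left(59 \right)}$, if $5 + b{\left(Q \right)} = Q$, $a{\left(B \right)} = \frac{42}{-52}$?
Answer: $- \frac{1425}{26} \approx -54.808$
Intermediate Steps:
$a{\left(B \right)} = - \frac{21}{26}$ ($a{\left(B \right)} = 42 \left(- \frac{1}{52}\right) = - \frac{21}{26}$)
$b{\left(Q \right)} = -5 + Q$
$a{\left(-29 \right)} - b{\left(59 \right)} = - \frac{21}{26} - \left(-5 + 59\right) = - \frac{21}{26} - 54 = - \frac{1425}{26}$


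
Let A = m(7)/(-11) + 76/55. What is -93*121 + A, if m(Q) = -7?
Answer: -618804/55 ≈ -11251.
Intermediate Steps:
A = 111/55 (A = -7/(-11) + 76/55 = -7*(-1/11) + 76*(1/55) = 7/11 + 76/55 = 111/55 ≈ 2.0182)
-93*121 + A = -93*121 + 111/55 = -11253 + 111/55 = -618804/55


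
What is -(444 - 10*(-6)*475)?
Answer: -28944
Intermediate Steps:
-(444 - 10*(-6)*475) = -(444 - (-60)*475) = -(444 - 1*(-28500)) = -(444 + 28500) = -1*28944 = -28944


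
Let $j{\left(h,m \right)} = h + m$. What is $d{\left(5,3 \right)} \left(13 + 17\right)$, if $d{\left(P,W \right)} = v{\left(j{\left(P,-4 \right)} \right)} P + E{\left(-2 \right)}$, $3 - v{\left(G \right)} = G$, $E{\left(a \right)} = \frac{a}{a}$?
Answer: $330$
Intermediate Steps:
$E{\left(a \right)} = 1$
$v{\left(G \right)} = 3 - G$
$d{\left(P,W \right)} = 1 + P \left(7 - P\right)$ ($d{\left(P,W \right)} = \left(3 - \left(P - 4\right)\right) P + 1 = \left(3 - \left(-4 + P\right)\right) P + 1 = \left(7 - P\right) P + 1 = P \left(7 - P\right) + 1 = 1 + P \left(7 - P\right)$)
$d{\left(5,3 \right)} \left(13 + 17\right) = \left(1 - 5 \left(-7 + 5\right)\right) \left(13 + 17\right) = \left(1 - 5 \left(-2\right)\right) 30 = \left(1 + 10\right) 30 = 11 \cdot 30 = 330$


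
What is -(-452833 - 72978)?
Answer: 525811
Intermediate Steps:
-(-452833 - 72978) = -1*(-525811) = 525811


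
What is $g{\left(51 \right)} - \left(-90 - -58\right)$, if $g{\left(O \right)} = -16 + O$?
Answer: $67$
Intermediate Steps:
$g{\left(51 \right)} - \left(-90 - -58\right) = \left(-16 + 51\right) - \left(-90 - -58\right) = 35 - \left(-90 + 58\right) = 35 - -32 = 35 + 32 = 67$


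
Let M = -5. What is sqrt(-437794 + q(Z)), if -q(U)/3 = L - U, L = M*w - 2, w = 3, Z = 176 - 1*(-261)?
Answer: 4*I*sqrt(27277) ≈ 660.63*I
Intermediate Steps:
Z = 437 (Z = 176 + 261 = 437)
L = -17 (L = -5*3 - 2 = -15 - 2 = -17)
q(U) = 51 + 3*U (q(U) = -3*(-17 - U) = 51 + 3*U)
sqrt(-437794 + q(Z)) = sqrt(-437794 + (51 + 3*437)) = sqrt(-437794 + (51 + 1311)) = sqrt(-437794 + 1362) = sqrt(-436432) = 4*I*sqrt(27277)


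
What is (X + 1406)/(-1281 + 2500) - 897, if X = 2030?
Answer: -1090007/1219 ≈ -894.18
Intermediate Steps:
(X + 1406)/(-1281 + 2500) - 897 = (2030 + 1406)/(-1281 + 2500) - 897 = 3436/1219 - 897 = -1090007/1219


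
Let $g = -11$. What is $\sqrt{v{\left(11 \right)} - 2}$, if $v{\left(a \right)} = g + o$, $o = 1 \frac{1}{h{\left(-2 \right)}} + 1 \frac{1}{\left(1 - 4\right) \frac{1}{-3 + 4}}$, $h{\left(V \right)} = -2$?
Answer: $\frac{i \sqrt{498}}{6} \approx 3.7193 i$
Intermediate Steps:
$o = - \frac{5}{6}$ ($o = 1 \frac{1}{-2} + 1 \frac{1}{\left(1 - 4\right) \frac{1}{-3 + 4}} = 1 \left(- \frac{1}{2}\right) + 1 \frac{1}{\left(-3\right) 1^{-1}} = - \frac{1}{2} + 1 \frac{1}{\left(-3\right) 1} = - \frac{1}{2} + 1 \frac{1}{-3} = - \frac{1}{2} + 1 \left(- \frac{1}{3}\right) = - \frac{1}{2} - \frac{1}{3} = - \frac{5}{6} \approx -0.83333$)
$v{\left(a \right)} = - \frac{71}{6}$ ($v{\left(a \right)} = -11 - \frac{5}{6} = - \frac{71}{6}$)
$\sqrt{v{\left(11 \right)} - 2} = \sqrt{- \frac{71}{6} - 2} = \sqrt{- \frac{83}{6}} = \frac{i \sqrt{498}}{6}$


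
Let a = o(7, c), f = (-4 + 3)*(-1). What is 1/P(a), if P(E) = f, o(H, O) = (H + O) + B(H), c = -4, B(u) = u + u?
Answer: 1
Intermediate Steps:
f = 1 (f = -1*(-1) = 1)
B(u) = 2*u
o(H, O) = O + 3*H (o(H, O) = (H + O) + 2*H = O + 3*H)
a = 17 (a = -4 + 3*7 = -4 + 21 = 17)
P(E) = 1
1/P(a) = 1/1 = 1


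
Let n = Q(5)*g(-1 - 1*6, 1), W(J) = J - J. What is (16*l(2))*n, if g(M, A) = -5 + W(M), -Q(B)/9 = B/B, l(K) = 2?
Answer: 1440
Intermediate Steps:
W(J) = 0
Q(B) = -9 (Q(B) = -9*B/B = -9*1 = -9)
g(M, A) = -5 (g(M, A) = -5 + 0 = -5)
n = 45 (n = -9*(-5) = 45)
(16*l(2))*n = (16*2)*45 = 32*45 = 1440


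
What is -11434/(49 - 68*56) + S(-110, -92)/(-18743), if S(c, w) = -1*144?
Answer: 214848758/70454937 ≈ 3.0494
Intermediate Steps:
S(c, w) = -144
-11434/(49 - 68*56) + S(-110, -92)/(-18743) = -11434/(49 - 68*56) - 144/(-18743) = -11434/(49 - 3808) - 144*(-1/18743) = -11434/(-3759) + 144/18743 = -11434*(-1/3759) + 144/18743 = 11434/3759 + 144/18743 = 214848758/70454937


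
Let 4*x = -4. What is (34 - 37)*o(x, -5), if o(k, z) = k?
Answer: 3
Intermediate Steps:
x = -1 (x = (¼)*(-4) = -1)
(34 - 37)*o(x, -5) = (34 - 37)*(-1) = -3*(-1) = 3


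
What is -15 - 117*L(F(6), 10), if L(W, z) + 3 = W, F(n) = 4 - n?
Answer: 570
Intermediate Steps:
L(W, z) = -3 + W
-15 - 117*L(F(6), 10) = -15 - 117*(-3 + (4 - 1*6)) = -15 - 117*(-3 + (4 - 6)) = -15 - 117*(-3 - 2) = -15 - 117*(-5) = -15 + 585 = 570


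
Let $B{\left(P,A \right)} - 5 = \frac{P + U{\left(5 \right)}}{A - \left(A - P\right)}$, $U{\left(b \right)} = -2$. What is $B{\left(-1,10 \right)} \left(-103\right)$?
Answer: $-824$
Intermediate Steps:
$B{\left(P,A \right)} = 5 + \frac{-2 + P}{P}$ ($B{\left(P,A \right)} = 5 + \frac{P - 2}{A - \left(A - P\right)} = 5 + \frac{-2 + P}{P}$)
$B{\left(-1,10 \right)} \left(-103\right) = \left(6 - \frac{2}{-1}\right) \left(-103\right) = \left(6 - -2\right) \left(-103\right) = \left(6 + 2\right) \left(-103\right) = 8 \left(-103\right) = -824$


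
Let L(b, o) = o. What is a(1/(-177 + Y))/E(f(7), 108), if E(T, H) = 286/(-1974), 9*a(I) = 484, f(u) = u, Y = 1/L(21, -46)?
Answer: -14476/39 ≈ -371.18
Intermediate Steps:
Y = -1/46 (Y = 1/(-46) = -1/46 ≈ -0.021739)
a(I) = 484/9 (a(I) = (1/9)*484 = 484/9)
E(T, H) = -143/987 (E(T, H) = 286*(-1/1974) = -143/987)
a(1/(-177 + Y))/E(f(7), 108) = 484/(9*(-143/987)) = (484/9)*(-987/143) = -14476/39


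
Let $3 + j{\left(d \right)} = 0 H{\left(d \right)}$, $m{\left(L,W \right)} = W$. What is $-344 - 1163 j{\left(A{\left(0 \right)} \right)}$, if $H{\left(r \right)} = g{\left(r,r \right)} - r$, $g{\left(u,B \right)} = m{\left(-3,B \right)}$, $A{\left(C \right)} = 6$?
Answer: $3145$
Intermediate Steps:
$g{\left(u,B \right)} = B$
$H{\left(r \right)} = 0$ ($H{\left(r \right)} = r - r = 0$)
$j{\left(d \right)} = -3$ ($j{\left(d \right)} = -3 + 0 \cdot 0 = -3 + 0 = -3$)
$-344 - 1163 j{\left(A{\left(0 \right)} \right)} = -344 - -3489 = -344 + 3489 = 3145$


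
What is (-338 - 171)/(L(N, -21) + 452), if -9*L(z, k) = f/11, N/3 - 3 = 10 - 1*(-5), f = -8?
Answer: -50391/44756 ≈ -1.1259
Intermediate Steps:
N = 54 (N = 9 + 3*(10 - 1*(-5)) = 9 + 3*(10 + 5) = 9 + 3*15 = 9 + 45 = 54)
L(z, k) = 8/99 (L(z, k) = -(-8)/(9*11) = -⅑*(-8/11) = 8/99)
(-338 - 171)/(L(N, -21) + 452) = (-338 - 171)/(8/99 + 452) = -509/44756/99 = -509*99/44756 = -50391/44756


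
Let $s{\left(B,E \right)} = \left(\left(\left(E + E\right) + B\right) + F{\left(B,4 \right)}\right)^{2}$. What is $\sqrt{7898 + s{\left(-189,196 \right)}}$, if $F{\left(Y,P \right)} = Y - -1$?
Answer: $\sqrt{8123} \approx 90.128$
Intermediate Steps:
$F{\left(Y,P \right)} = 1 + Y$ ($F{\left(Y,P \right)} = Y + 1 = 1 + Y$)
$s{\left(B,E \right)} = \left(1 + 2 B + 2 E\right)^{2}$ ($s{\left(B,E \right)} = \left(\left(\left(E + E\right) + B\right) + \left(1 + B\right)\right)^{2} = \left(\left(2 E + B\right) + \left(1 + B\right)\right)^{2} = \left(\left(B + 2 E\right) + \left(1 + B\right)\right)^{2} = \left(1 + 2 B + 2 E\right)^{2}$)
$\sqrt{7898 + s{\left(-189,196 \right)}} = \sqrt{7898 + \left(1 + 2 \left(-189\right) + 2 \cdot 196\right)^{2}} = \sqrt{7898 + \left(1 - 378 + 392\right)^{2}} = \sqrt{7898 + 15^{2}} = \sqrt{7898 + 225} = \sqrt{8123}$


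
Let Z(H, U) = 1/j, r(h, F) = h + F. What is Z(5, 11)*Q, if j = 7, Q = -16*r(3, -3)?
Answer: 0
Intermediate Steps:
r(h, F) = F + h
Q = 0 (Q = -16*(-3 + 3) = -16*0 = 0)
Z(H, U) = ⅐ (Z(H, U) = 1/7 = ⅐)
Z(5, 11)*Q = (⅐)*0 = 0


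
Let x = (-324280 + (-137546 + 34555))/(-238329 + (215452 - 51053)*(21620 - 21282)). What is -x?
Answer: 32867/4256041 ≈ 0.0077224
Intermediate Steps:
x = -32867/4256041 (x = (-324280 - 102991)/(-238329 + 164399*338) = -427271/(-238329 + 55566862) = -427271/55328533 = -427271*1/55328533 = -32867/4256041 ≈ -0.0077224)
-x = -1*(-32867/4256041) = 32867/4256041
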